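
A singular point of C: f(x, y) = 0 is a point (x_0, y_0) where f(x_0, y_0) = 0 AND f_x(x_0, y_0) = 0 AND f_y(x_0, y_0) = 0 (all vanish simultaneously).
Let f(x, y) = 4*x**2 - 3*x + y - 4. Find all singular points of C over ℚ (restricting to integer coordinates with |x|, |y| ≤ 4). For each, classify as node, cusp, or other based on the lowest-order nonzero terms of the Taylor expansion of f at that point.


No singular points in the scanned grid; C is smooth there.

Compute partial derivatives:
  f_x = 8*x - 3.
  f_y = 1.
f_y = 1 is a nonzero constant, so f_y never vanishes: no point (x, y) can satisfy f = f_x = f_y = 0. In particular no (x, y) ∈ {−4, ..., 4}² is singular; the curve is smooth.


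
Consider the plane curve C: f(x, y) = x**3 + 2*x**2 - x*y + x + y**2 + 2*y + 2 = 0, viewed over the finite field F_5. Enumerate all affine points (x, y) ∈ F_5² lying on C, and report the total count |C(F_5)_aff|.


Affine F_5-points: {(0, 1), (0, 2), (2, 0), (3, 0), (3, 1), (4, 3), (4, 4)}; count = 7.

For each of the 25 pairs (x, y) ∈ F_5², evaluate f(x, y) mod 5. Record the zeros.
  x = 0: [0↦2, 1↦0, 2↦0, 3↦2, 4↦1]  zeros at y ∈ {1, 2}
  x = 1: [0↦1, 1↦3, 2↦2, 3↦3, 4↦1]  zeros at y ∈ ∅
  x = 2: [0↦0, 1↦1, 2↦4, 3↦4, 4↦1]  zeros at y ∈ {0}
  x = 3: [0↦0, 1↦0, 2↦2, 3↦1, 4↦2]  zeros at y ∈ {0, 1}
  x = 4: [0↦2, 1↦1, 2↦2, 3↦0, 4↦0]  zeros at y ∈ {3, 4}
Collecting zeros: affine points = {(0, 1), (0, 2), (2, 0), (3, 0), (3, 1), (4, 3), (4, 4)}.
Total count |C(F_5)_aff| = 7.


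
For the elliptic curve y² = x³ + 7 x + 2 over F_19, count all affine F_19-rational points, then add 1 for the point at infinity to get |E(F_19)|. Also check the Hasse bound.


Affine points = {(2, 9), (2, 10), (8, 0), (11, 2), (11, 17), (12, 3), (12, 16), (15, 9), (15, 10), (16, 7), (16, 12)}; affine count = 11; |E(F_19)| = 12.

Discriminant check: Δ ∝ 4a³ + 27b² = 4·7³ + 27·2² = 4·343 + 27·4 ≡ 17 (mod 19). Nonzero ⇒ E is nonsingular.
For each x ∈ F_19, compute rhs = x³ + 7·x + 2 mod 19, then count y ∈ F_19 with y² ≡ rhs.
  x = 0: rhs = 2, matching y values: none (0 points).
  x = 1: rhs = 10, matching y values: none (0 points).
  x = 2: rhs = 5, matching y values: 9, 10 (2 points).
  x = 3: rhs = 12, matching y values: none (0 points).
  x = 4: rhs = 18, matching y values: none (0 points).
  x = 5: rhs = 10, matching y values: none (0 points).
  x = 6: rhs = 13, matching y values: none (0 points).
  x = 7: rhs = 14, matching y values: none (0 points).
  x = 8: rhs = 0, matching y values: 0 (1 points).
  x = 9: rhs = 15, matching y values: none (0 points).
  x = 10: rhs = 8, matching y values: none (0 points).
  x = 11: rhs = 4, matching y values: 2, 17 (2 points).
  x = 12: rhs = 9, matching y values: 3, 16 (2 points).
  x = 13: rhs = 10, matching y values: none (0 points).
  x = 14: rhs = 13, matching y values: none (0 points).
  x = 15: rhs = 5, matching y values: 9, 10 (2 points).
  x = 16: rhs = 11, matching y values: 7, 12 (2 points).
  x = 17: rhs = 18, matching y values: none (0 points).
  x = 18: rhs = 13, matching y values: none (0 points).
Total affine count: 11.
Full point count |E(F_19)| = 11 + 1 = 12.
Hasse bound: |12 − (19+1)| = |-8| = 8 ≤ 2√19 ≈ 8.7178 ✓.


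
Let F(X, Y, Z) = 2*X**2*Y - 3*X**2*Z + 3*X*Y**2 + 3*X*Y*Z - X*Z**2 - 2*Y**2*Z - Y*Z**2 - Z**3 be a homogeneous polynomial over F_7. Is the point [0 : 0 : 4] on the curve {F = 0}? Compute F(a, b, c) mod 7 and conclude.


F(0,0,4) ≡ 6 (mod 7); P is NOT on the curve.

Evaluate F(0, 0, 4) term-by-term (mod 7).
  2*X**2*Y ↦ 2·0·0·1 = 0
  -3*X**2*Z ↦ -3·0·1·4 = 0
  3*X*Y**2 ↦ 3·0·0·1 = 0
  3*X*Y*Z ↦ 3·0·0·4 = 0
  -X*Z**2 ↦ -1·0·1·16 = 0
  -2*Y**2*Z ↦ -2·1·0·4 = 0
  -Y*Z**2 ↦ -1·1·0·16 = 0
  -Z**3 ↦ -1·1·1·64 = -64
Sum: F(0, 0, 4) = (0) + (0) + (0) + (0) + (0) + (0) + (0) + (-64) = -64.
Reducing mod 7: -64 ≡ 6 (mod 7).
Since F(a, b, c) ≡ 6 ≠ 0 (mod 7), P does NOT lie on the curve.


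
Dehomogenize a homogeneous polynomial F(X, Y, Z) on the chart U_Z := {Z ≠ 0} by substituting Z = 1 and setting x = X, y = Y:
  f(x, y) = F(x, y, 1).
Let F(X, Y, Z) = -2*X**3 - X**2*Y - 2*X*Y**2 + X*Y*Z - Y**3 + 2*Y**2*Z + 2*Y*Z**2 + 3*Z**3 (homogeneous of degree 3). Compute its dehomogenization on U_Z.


f(x, y) = -2*x**3 - x**2*y - 2*x*y**2 + x*y - y**3 + 2*y**2 + 2*y + 3

On U_Z we set Z = 1. Each monomial c·X^i·Y^j·Z^k in F becomes c·x^i·y^j·1^k = c·x^i·y^j.
Substituting Z = 1: F(X, Y, 1) = -2*x**3 - x**2*y - 2*x*y**2 + x*y - y**3 + 2*y**2 + 2*y + 3.
Note: deg(f) ≤ deg(F) = 3; strict inequality happens when F is divisible by Z (lost terms).


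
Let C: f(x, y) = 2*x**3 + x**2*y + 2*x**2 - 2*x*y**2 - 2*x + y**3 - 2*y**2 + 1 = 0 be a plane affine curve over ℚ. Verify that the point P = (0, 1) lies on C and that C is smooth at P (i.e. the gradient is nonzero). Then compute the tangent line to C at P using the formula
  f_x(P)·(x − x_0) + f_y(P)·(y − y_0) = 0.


Tangent line at P: -4*x - y + 1 = 0.

Step 1: f(0, 1) = 0, so P lies on C.
Step 2: partial derivatives
  f_x(x, y) = 6*x**2 + 2*x*y + 4*x - 2*y**2 - 2, f_y(x, y) = x**2 - 4*x*y + 3*y**2 - 4*y.
  f_x(P) = -4, f_y(P) = -1 (gradient nonzero, so P is smooth).
Step 3: tangent line at P: -4·(x − 0) + -1·(y − 1) = 0.
Expanding: -4*x - y + 1 = 0.


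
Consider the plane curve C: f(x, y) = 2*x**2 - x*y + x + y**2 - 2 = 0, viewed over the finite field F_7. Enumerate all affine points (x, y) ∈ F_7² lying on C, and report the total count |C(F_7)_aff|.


Affine F_7-points: {(0, 3), (0, 4), (1, 3), (1, 5), (2, 1), (5, 1), (5, 4)}; count = 7.

For each of the 49 pairs (x, y) ∈ F_7², evaluate f(x, y) mod 7. Record the zeros.
  x = 0: [0↦5, 1↦6, 2↦2, 3↦0, 4↦0, 5↦2, 6↦6]  zeros at y ∈ {3, 4}
  x = 1: [0↦1, 1↦1, 2↦3, 3↦0, 4↦6, 5↦0, 6↦3]  zeros at y ∈ {3, 5}
  x = 2: [0↦1, 1↦0, 2↦1, 3↦4, 4↦2, 5↦2, 6↦4]  zeros at y ∈ {1}
  x = 3: [0↦5, 1↦3, 2↦3, 3↦5, 4↦2, 5↦1, 6↦2]  zeros at y ∈ ∅
  x = 4: [0↦6, 1↦3, 2↦2, 3↦3, 4↦6, 5↦4, 6↦4]  zeros at y ∈ ∅
  x = 5: [0↦4, 1↦0, 2↦5, 3↦5, 4↦0, 5↦4, 6↦3]  zeros at y ∈ {1, 4}
  x = 6: [0↦6, 1↦1, 2↦5, 3↦4, 4↦5, 5↦1, 6↦6]  zeros at y ∈ ∅
Collecting zeros: affine points = {(0, 3), (0, 4), (1, 3), (1, 5), (2, 1), (5, 1), (5, 4)}.
Total count |C(F_7)_aff| = 7.


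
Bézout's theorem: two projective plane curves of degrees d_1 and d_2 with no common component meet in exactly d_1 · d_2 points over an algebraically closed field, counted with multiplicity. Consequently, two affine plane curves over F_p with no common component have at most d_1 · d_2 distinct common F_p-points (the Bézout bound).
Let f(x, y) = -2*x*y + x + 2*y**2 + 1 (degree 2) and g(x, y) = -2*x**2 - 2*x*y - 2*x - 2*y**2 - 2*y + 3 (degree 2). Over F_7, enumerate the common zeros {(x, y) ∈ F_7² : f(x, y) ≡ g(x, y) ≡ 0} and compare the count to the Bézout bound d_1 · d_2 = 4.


Common zeros: ∅; count = 0; Bézout bound = 4.

deg(f) = 2, deg(g) = 2, so Bézout bound = 4.
Scan x ∈ F_7. For each x, list the y ∈ F_7 with f(x, y) ≡ 0 and those with g(x, y) ≡ 0 (mod 7); the common zeros in that column are the intersection.
  x = 0: f ≡ 0 at y ∈ ∅; g ≡ 0 at y ∈ {3}; common: ∅.
  x = 1: f ≡ 0 at y ∈ {3, 5}; g ≡ 0 at y ∈ {1, 4}; common: ∅.
  x = 2: f ≡ 0 at y ∈ ∅; g ≡ 0 at y ∈ ∅; common: ∅.
  x = 3: f ≡ 0 at y ∈ {1, 2}; g ≡ 0 at y ∈ {0, 3}; common: ∅.
  x = 4: f ≡ 0 at y ∈ ∅; g ≡ 0 at y ∈ {1}; common: ∅.
  x = 5: f ≡ 0 at y ∈ ∅; g ≡ 0 at y ∈ ∅; common: ∅.
  x = 6: f ≡ 0 at y ∈ {0, 6}; g ≡ 0 at y ∈ ∅; common: ∅.
Collecting: common zeros = ∅, so the count is 0.
Comparison with the Bézout bound: 0 ≤ 4 = deg(f)·deg(g), as expected for curves with no common component (the affine F_7-count falls short of the bound because intersections may lie at infinity, over extension fields, or carry multiplicity).


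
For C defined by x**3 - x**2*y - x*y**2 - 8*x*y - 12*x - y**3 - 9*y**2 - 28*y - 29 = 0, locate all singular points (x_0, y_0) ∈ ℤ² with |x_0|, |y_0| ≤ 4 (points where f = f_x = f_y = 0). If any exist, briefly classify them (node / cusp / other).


Singular points: {(-1, -3)}; classification: cusp.

Compute partial derivatives:
  f_x = 3*x**2 - 2*x*y - y**2 - 8*y - 12.
  f_y = -x**2 - 2*x*y - 8*x - 3*y**2 - 18*y - 28.
Scan x_0 ∈ {−4, ..., 4}. For each x_0, f_y(x_0, y) is a polynomial in y; find its integer roots y ∈ {−4, ..., 4}, then test f_x and f at those candidates.
  x = -4: f_y(-4, y) = -3*y**2 - 10*y - 12; no integer root y with |y| ≤ 4.
  x = -3: f_y(-3, y) = -3*y**2 - 12*y - 13; no integer root y with |y| ≤ 4.
  x = -2: f_y(-2, y) = -3*y**2 - 14*y - 16; vanishes at y ∈ {-2}. (-2, -2): f_x = 4 ≠ 0.
  x = -1: f_y(-1, y) = -3*y**2 - 16*y - 21; vanishes at y ∈ {-3}. (-1, -3): f_x = 0, f = 0 — SINGULAR.
  x = 0: f_y(0, y) = -3*y**2 - 18*y - 28; no integer root y with |y| ≤ 4.
  x = 1: f_y(1, y) = -3*y**2 - 20*y - 37; no integer root y with |y| ≤ 4.
  x = 2: f_y(2, y) = -3*y**2 - 22*y - 48; no integer root y with |y| ≤ 4.
  x = 3: f_y(3, y) = -3*y**2 - 24*y - 61; no integer root y with |y| ≤ 4.
  x = 4: f_y(4, y) = -3*y**2 - 26*y - 76; no integer root y with |y| ≤ 4.
Only singular point on the grid: (-1, -3).
Classify: substitute x = -1 + u, y = -3 + v and expand: f = u**3 - u**2*v - u*v**2 - v**3 + v**2.
No constant or linear terms (consistent with a singular point). Quadratic part: v**2. Cubic part: u**3 - u**2*v - u*v**2 - v**3.
The quadratic part v**2 is a perfect square, so there is a single (double) tangent line v = 0, i.e. y = -3. Restricting the cubic part to that line (v = 0) leaves u**3 ≠ 0, so f is not divisible by v and the branch is v² ≈ -u**3 to lowest order — this is a cusp.
Classification: cusp.


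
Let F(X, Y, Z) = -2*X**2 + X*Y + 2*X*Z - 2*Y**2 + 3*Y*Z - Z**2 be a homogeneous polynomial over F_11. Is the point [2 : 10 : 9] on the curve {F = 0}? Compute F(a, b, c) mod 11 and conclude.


F(2,10,9) ≡ 4 (mod 11); P is NOT on the curve.

Evaluate F(2, 10, 9) term-by-term (mod 11).
  -2*X**2 ↦ -2·4·1·1 = -8
  X*Y ↦ 1·2·10·1 = 20
  2*X*Z ↦ 2·2·1·9 = 36
  -2*Y**2 ↦ -2·1·100·1 = -200
  3*Y*Z ↦ 3·1·10·9 = 270
  -Z**2 ↦ -1·1·1·81 = -81
Sum: F(2, 10, 9) = (-8) + (20) + (36) + (-200) + (270) + (-81) = 37.
Reducing mod 11: 37 ≡ 4 (mod 11).
Since F(a, b, c) ≡ 4 ≠ 0 (mod 11), P does NOT lie on the curve.


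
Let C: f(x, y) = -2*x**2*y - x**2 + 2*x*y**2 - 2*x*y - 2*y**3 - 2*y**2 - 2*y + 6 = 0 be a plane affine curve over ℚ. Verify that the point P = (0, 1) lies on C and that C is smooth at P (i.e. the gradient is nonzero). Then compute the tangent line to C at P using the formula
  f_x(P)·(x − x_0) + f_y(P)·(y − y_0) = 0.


Tangent line at P: 12 - 12*y = 0.

Step 1: f(0, 1) = 0, so P lies on C.
Step 2: partial derivatives
  f_x(x, y) = -4*x*y - 2*x + 2*y**2 - 2*y, f_y(x, y) = -2*x**2 + 4*x*y - 2*x - 6*y**2 - 4*y - 2.
  f_x(P) = 0, f_y(P) = -12 (gradient nonzero, so P is smooth).
Step 3: tangent line at P: 0·(x − 0) + -12·(y − 1) = 0.
Expanding: 12 - 12*y = 0.


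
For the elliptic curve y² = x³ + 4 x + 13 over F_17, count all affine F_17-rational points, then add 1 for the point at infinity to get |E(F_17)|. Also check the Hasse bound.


Affine points = {(0, 8), (0, 9), (1, 1), (1, 16), (3, 1), (3, 16), (4, 5), (4, 12), (6, 7), (6, 10), (8, 8), (8, 9), (9, 8), (9, 9), (10, 4), (10, 13), (12, 2), (12, 15), (13, 1), (13, 16), (14, 5), (14, 12), (16, 5), (16, 12)}; affine count = 24; |E(F_17)| = 25.

Discriminant check: Δ ∝ 4a³ + 27b² = 4·4³ + 27·13² = 4·64 + 27·169 ≡ 8 (mod 17). Nonzero ⇒ E is nonsingular.
For each x ∈ F_17, compute rhs = x³ + 4·x + 13 mod 17, then count y ∈ F_17 with y² ≡ rhs.
  x = 0: rhs = 13, matching y values: 8, 9 (2 points).
  x = 1: rhs = 1, matching y values: 1, 16 (2 points).
  x = 2: rhs = 12, matching y values: none (0 points).
  x = 3: rhs = 1, matching y values: 1, 16 (2 points).
  x = 4: rhs = 8, matching y values: 5, 12 (2 points).
  x = 5: rhs = 5, matching y values: none (0 points).
  x = 6: rhs = 15, matching y values: 7, 10 (2 points).
  x = 7: rhs = 10, matching y values: none (0 points).
  x = 8: rhs = 13, matching y values: 8, 9 (2 points).
  x = 9: rhs = 13, matching y values: 8, 9 (2 points).
  x = 10: rhs = 16, matching y values: 4, 13 (2 points).
  x = 11: rhs = 11, matching y values: none (0 points).
  x = 12: rhs = 4, matching y values: 2, 15 (2 points).
  x = 13: rhs = 1, matching y values: 1, 16 (2 points).
  x = 14: rhs = 8, matching y values: 5, 12 (2 points).
  x = 15: rhs = 14, matching y values: none (0 points).
  x = 16: rhs = 8, matching y values: 5, 12 (2 points).
Total affine count: 24.
Full point count |E(F_17)| = 24 + 1 = 25.
Hasse bound: |25 − (17+1)| = |7| = 7 ≤ 2√17 ≈ 8.2462 ✓.


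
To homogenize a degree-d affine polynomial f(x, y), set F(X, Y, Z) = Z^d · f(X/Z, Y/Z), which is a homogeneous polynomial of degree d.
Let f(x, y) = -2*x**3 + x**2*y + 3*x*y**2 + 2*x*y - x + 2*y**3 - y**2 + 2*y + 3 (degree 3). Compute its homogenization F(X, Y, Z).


F(X, Y, Z) = -2*X**3 + X**2*Y + 3*X*Y**2 + 2*X*Y*Z - X*Z**2 + 2*Y**3 - Y**2*Z + 2*Y*Z**2 + 3*Z**3

deg(f) = 3.
Substitute x = X/Z, y = Y/Z into f, then multiply by Z^3.
  monomial -2·x^3·y^0 ↦ -2·X^3·Y^0·Z^0.
  monomial 1·x^2·y^1 ↦ 1·X^2·Y^1·Z^0.
  monomial 3·x^1·y^2 ↦ 3·X^1·Y^2·Z^0.
  monomial 2·x^1·y^1 ↦ 2·X^1·Y^1·Z^1.
  monomial -1·x^1·y^0 ↦ -1·X^1·Y^0·Z^2.
  monomial 2·x^0·y^3 ↦ 2·X^0·Y^3·Z^0.
  monomial -1·x^0·y^2 ↦ -1·X^0·Y^2·Z^1.
  monomial 2·x^0·y^1 ↦ 2·X^0·Y^1·Z^2.
  monomial 3·x^0·y^0 ↦ 3·X^0·Y^0·Z^3.
Collecting: F(X, Y, Z) = -2*X**3 + X**2*Y + 3*X*Y**2 + 2*X*Y*Z - X*Z**2 + 2*Y**3 - Y**2*Z + 2*Y*Z**2 + 3*Z**3.


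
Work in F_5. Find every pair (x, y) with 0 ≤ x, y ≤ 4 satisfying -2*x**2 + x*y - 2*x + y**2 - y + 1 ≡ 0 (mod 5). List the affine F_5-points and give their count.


Affine F_5-points: {(2, 2), (3, 1), (3, 2), (4, 1)}; count = 4.

For each of the 25 pairs (x, y) ∈ F_5², evaluate f(x, y) mod 5. Record the zeros.
  x = 0: [0↦1, 1↦1, 2↦3, 3↦2, 4↦3]  zeros at y ∈ ∅
  x = 1: [0↦2, 1↦3, 2↦1, 3↦1, 4↦3]  zeros at y ∈ ∅
  x = 2: [0↦4, 1↦1, 2↦0, 3↦1, 4↦4]  zeros at y ∈ {2}
  x = 3: [0↦2, 1↦0, 2↦0, 3↦2, 4↦1]  zeros at y ∈ {1, 2}
  x = 4: [0↦1, 1↦0, 2↦1, 3↦4, 4↦4]  zeros at y ∈ {1}
Collecting zeros: affine points = {(2, 2), (3, 1), (3, 2), (4, 1)}.
Total count |C(F_5)_aff| = 4.


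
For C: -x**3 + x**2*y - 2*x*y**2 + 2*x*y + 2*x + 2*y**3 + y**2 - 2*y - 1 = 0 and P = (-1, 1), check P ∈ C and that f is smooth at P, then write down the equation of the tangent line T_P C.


Tangent line at P: -3*x + 9*y - 12 = 0.

Step 1: f(-1, 1) = 0, so P lies on C.
Step 2: partial derivatives
  f_x(x, y) = -3*x**2 + 2*x*y - 2*y**2 + 2*y + 2, f_y(x, y) = x**2 - 4*x*y + 2*x + 6*y**2 + 2*y - 2.
  f_x(P) = -3, f_y(P) = 9 (gradient nonzero, so P is smooth).
Step 3: tangent line at P: -3·(x − -1) + 9·(y − 1) = 0.
Expanding: -3*x + 9*y - 12 = 0.


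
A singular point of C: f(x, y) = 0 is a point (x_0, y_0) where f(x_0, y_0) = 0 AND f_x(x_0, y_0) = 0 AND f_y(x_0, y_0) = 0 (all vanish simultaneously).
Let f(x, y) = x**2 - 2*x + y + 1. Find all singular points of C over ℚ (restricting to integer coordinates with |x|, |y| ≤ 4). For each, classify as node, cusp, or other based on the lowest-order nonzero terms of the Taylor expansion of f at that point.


No singular points in the scanned grid; C is smooth there.

Compute partial derivatives:
  f_x = 2*x - 2.
  f_y = 1.
f_y = 1 is a nonzero constant, so f_y never vanishes: no point (x, y) can satisfy f = f_x = f_y = 0. In particular no (x, y) ∈ {−4, ..., 4}² is singular; the curve is smooth.


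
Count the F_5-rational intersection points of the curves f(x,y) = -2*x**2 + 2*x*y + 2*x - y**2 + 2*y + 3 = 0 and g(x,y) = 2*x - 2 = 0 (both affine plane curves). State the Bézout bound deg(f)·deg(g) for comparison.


Common zeros: ∅; count = 0; Bézout bound = 2.

deg(f) = 2, deg(g) = 1, so Bézout bound = 2.
Scan x ∈ F_5. For each x, list the y ∈ F_5 with f(x, y) ≡ 0 and those with g(x, y) ≡ 0 (mod 5); the common zeros in that column are the intersection.
  x = 0: f ≡ 0 at y ∈ {3, 4}; g ≡ 0 at y ∈ ∅; common: ∅.
  x = 1: f ≡ 0 at y ∈ ∅; g ≡ 0 at y ∈ {0, 1, 2, 3, 4}; common: ∅.
  x = 2: f ≡ 0 at y ∈ ∅; g ≡ 0 at y ∈ ∅; common: ∅.
  x = 3: f ≡ 0 at y ∈ ∅; g ≡ 0 at y ∈ ∅; common: ∅.
  x = 4: f ≡ 0 at y ∈ {2, 3}; g ≡ 0 at y ∈ ∅; common: ∅.
Collecting: common zeros = ∅, so the count is 0.
Comparison with the Bézout bound: 0 ≤ 2 = deg(f)·deg(g), as expected for curves with no common component (the affine F_5-count falls short of the bound because intersections may lie at infinity, over extension fields, or carry multiplicity).


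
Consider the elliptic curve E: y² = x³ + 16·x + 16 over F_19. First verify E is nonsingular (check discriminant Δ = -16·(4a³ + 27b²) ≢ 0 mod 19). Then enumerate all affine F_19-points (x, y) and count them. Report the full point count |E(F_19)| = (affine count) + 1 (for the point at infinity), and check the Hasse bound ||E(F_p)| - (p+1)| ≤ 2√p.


Affine points = {(0, 4), (0, 15), (4, 7), (4, 12), (6, 9), (6, 10), (10, 6), (10, 13), (12, 6), (12, 13), (14, 1), (14, 18), (16, 6), (16, 13)}; affine count = 14; |E(F_19)| = 15.

Discriminant check: Δ ∝ 4a³ + 27b² = 4·16³ + 27·16² = 4·4096 + 27·256 ≡ 2 (mod 19). Nonzero ⇒ E is nonsingular.
For each x ∈ F_19, compute rhs = x³ + 16·x + 16 mod 19, then count y ∈ F_19 with y² ≡ rhs.
  x = 0: rhs = 16, matching y values: 4, 15 (2 points).
  x = 1: rhs = 14, matching y values: none (0 points).
  x = 2: rhs = 18, matching y values: none (0 points).
  x = 3: rhs = 15, matching y values: none (0 points).
  x = 4: rhs = 11, matching y values: 7, 12 (2 points).
  x = 5: rhs = 12, matching y values: none (0 points).
  x = 6: rhs = 5, matching y values: 9, 10 (2 points).
  x = 7: rhs = 15, matching y values: none (0 points).
  x = 8: rhs = 10, matching y values: none (0 points).
  x = 9: rhs = 15, matching y values: none (0 points).
  x = 10: rhs = 17, matching y values: 6, 13 (2 points).
  x = 11: rhs = 3, matching y values: none (0 points).
  x = 12: rhs = 17, matching y values: 6, 13 (2 points).
  x = 13: rhs = 8, matching y values: none (0 points).
  x = 14: rhs = 1, matching y values: 1, 18 (2 points).
  x = 15: rhs = 2, matching y values: none (0 points).
  x = 16: rhs = 17, matching y values: 6, 13 (2 points).
  x = 17: rhs = 14, matching y values: none (0 points).
  x = 18: rhs = 18, matching y values: none (0 points).
Total affine count: 14.
Full point count |E(F_19)| = 14 + 1 = 15.
Hasse bound: |15 − (19+1)| = |-5| = 5 ≤ 2√19 ≈ 8.7178 ✓.


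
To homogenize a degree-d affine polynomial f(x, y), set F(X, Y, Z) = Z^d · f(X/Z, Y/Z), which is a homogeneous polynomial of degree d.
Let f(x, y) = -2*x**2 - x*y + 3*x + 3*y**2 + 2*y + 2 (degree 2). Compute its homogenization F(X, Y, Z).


F(X, Y, Z) = -2*X**2 - X*Y + 3*X*Z + 3*Y**2 + 2*Y*Z + 2*Z**2

deg(f) = 2.
Substitute x = X/Z, y = Y/Z into f, then multiply by Z^2.
  monomial -2·x^2·y^0 ↦ -2·X^2·Y^0·Z^0.
  monomial -1·x^1·y^1 ↦ -1·X^1·Y^1·Z^0.
  monomial 3·x^1·y^0 ↦ 3·X^1·Y^0·Z^1.
  monomial 3·x^0·y^2 ↦ 3·X^0·Y^2·Z^0.
  monomial 2·x^0·y^1 ↦ 2·X^0·Y^1·Z^1.
  monomial 2·x^0·y^0 ↦ 2·X^0·Y^0·Z^2.
Collecting: F(X, Y, Z) = -2*X**2 - X*Y + 3*X*Z + 3*Y**2 + 2*Y*Z + 2*Z**2.


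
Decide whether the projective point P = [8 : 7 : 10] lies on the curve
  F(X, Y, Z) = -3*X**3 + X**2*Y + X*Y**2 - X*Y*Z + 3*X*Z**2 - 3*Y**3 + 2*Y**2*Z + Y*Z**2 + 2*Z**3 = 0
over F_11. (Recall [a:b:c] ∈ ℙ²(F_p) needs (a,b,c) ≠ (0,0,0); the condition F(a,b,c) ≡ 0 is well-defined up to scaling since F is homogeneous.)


F(8,7,10) ≡ 0 (mod 11); P is on the curve.

Evaluate F(8, 7, 10) term-by-term (mod 11).
  -3*X**3 ↦ -3·512·1·1 = -1536
  X**2*Y ↦ 1·64·7·1 = 448
  X*Y**2 ↦ 1·8·49·1 = 392
  -X*Y*Z ↦ -1·8·7·10 = -560
  3*X*Z**2 ↦ 3·8·1·100 = 2400
  -3*Y**3 ↦ -3·1·343·1 = -1029
  2*Y**2*Z ↦ 2·1·49·10 = 980
  Y*Z**2 ↦ 1·1·7·100 = 700
  2*Z**3 ↦ 2·1·1·1000 = 2000
Sum: F(8, 7, 10) = (-1536) + (448) + (392) + (-560) + (2400) + (-1029) + (980) + (700) + (2000) = 3795.
Reducing mod 11: 3795 ≡ 0 (mod 11).
Since F(a, b, c) ≡ 0 (mod 11), P lies on the curve.


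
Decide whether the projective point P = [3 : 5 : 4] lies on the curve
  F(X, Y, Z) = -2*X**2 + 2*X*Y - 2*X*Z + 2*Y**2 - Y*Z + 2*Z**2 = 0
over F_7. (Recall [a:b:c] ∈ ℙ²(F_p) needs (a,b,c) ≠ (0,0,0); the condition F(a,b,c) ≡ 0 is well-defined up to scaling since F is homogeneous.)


F(3,5,4) ≡ 1 (mod 7); P is NOT on the curve.

Evaluate F(3, 5, 4) term-by-term (mod 7).
  -2*X**2 ↦ -2·9·1·1 = -18
  2*X*Y ↦ 2·3·5·1 = 30
  -2*X*Z ↦ -2·3·1·4 = -24
  2*Y**2 ↦ 2·1·25·1 = 50
  -Y*Z ↦ -1·1·5·4 = -20
  2*Z**2 ↦ 2·1·1·16 = 32
Sum: F(3, 5, 4) = (-18) + (30) + (-24) + (50) + (-20) + (32) = 50.
Reducing mod 7: 50 ≡ 1 (mod 7).
Since F(a, b, c) ≡ 1 ≠ 0 (mod 7), P does NOT lie on the curve.


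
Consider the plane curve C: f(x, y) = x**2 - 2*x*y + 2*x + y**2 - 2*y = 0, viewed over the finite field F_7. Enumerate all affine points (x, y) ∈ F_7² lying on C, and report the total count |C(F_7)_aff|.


Affine F_7-points: {(0, 0), (0, 2), (1, 1), (1, 3), (2, 2), (2, 4), (3, 3), (3, 5), (4, 4), (4, 6), (5, 0), (5, 5), (6, 1), (6, 6)}; count = 14.

For each of the 49 pairs (x, y) ∈ F_7², evaluate f(x, y) mod 7. Record the zeros.
  x = 0: [0↦0, 1↦6, 2↦0, 3↦3, 4↦1, 5↦1, 6↦3]  zeros at y ∈ {0, 2}
  x = 1: [0↦3, 1↦0, 2↦6, 3↦0, 4↦3, 5↦1, 6↦1]  zeros at y ∈ {1, 3}
  x = 2: [0↦1, 1↦3, 2↦0, 3↦6, 4↦0, 5↦3, 6↦1]  zeros at y ∈ {2, 4}
  x = 3: [0↦1, 1↦1, 2↦3, 3↦0, 4↦6, 5↦0, 6↦3]  zeros at y ∈ {3, 5}
  x = 4: [0↦3, 1↦1, 2↦1, 3↦3, 4↦0, 5↦6, 6↦0]  zeros at y ∈ {4, 6}
  x = 5: [0↦0, 1↦3, 2↦1, 3↦1, 4↦3, 5↦0, 6↦6]  zeros at y ∈ {0, 5}
  x = 6: [0↦6, 1↦0, 2↦3, 3↦1, 4↦1, 5↦3, 6↦0]  zeros at y ∈ {1, 6}
Collecting zeros: affine points = {(0, 0), (0, 2), (1, 1), (1, 3), (2, 2), (2, 4), (3, 3), (3, 5), (4, 4), (4, 6), (5, 0), (5, 5), (6, 1), (6, 6)}.
Total count |C(F_7)_aff| = 14.


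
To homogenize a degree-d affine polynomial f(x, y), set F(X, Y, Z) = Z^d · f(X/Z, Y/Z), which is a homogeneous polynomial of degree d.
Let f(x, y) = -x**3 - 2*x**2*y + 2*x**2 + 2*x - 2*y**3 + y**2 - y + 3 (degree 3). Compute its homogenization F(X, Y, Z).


F(X, Y, Z) = -X**3 - 2*X**2*Y + 2*X**2*Z + 2*X*Z**2 - 2*Y**3 + Y**2*Z - Y*Z**2 + 3*Z**3

deg(f) = 3.
Substitute x = X/Z, y = Y/Z into f, then multiply by Z^3.
  monomial -1·x^3·y^0 ↦ -1·X^3·Y^0·Z^0.
  monomial -2·x^2·y^1 ↦ -2·X^2·Y^1·Z^0.
  monomial 2·x^2·y^0 ↦ 2·X^2·Y^0·Z^1.
  monomial 2·x^1·y^0 ↦ 2·X^1·Y^0·Z^2.
  monomial -2·x^0·y^3 ↦ -2·X^0·Y^3·Z^0.
  monomial 1·x^0·y^2 ↦ 1·X^0·Y^2·Z^1.
  monomial -1·x^0·y^1 ↦ -1·X^0·Y^1·Z^2.
  monomial 3·x^0·y^0 ↦ 3·X^0·Y^0·Z^3.
Collecting: F(X, Y, Z) = -X**3 - 2*X**2*Y + 2*X**2*Z + 2*X*Z**2 - 2*Y**3 + Y**2*Z - Y*Z**2 + 3*Z**3.


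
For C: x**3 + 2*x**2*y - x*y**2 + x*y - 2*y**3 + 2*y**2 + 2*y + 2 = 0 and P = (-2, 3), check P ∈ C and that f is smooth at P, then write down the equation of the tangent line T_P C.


Tangent line at P: -18*x - 22*y + 30 = 0.

Step 1: f(-2, 3) = 0, so P lies on C.
Step 2: partial derivatives
  f_x(x, y) = 3*x**2 + 4*x*y - y**2 + y, f_y(x, y) = 2*x**2 - 2*x*y + x - 6*y**2 + 4*y + 2.
  f_x(P) = -18, f_y(P) = -22 (gradient nonzero, so P is smooth).
Step 3: tangent line at P: -18·(x − -2) + -22·(y − 3) = 0.
Expanding: -18*x - 22*y + 30 = 0.


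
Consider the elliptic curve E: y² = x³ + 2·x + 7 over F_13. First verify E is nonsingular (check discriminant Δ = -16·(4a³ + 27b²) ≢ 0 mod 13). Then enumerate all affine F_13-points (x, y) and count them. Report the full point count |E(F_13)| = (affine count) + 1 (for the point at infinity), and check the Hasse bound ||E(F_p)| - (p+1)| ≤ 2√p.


Affine points = {(1, 6), (1, 7), (3, 1), (3, 12), (4, 1), (4, 12), (5, 5), (5, 8), (6, 1), (6, 12), (7, 0), (9, 0), (10, 0), (12, 2), (12, 11)}; affine count = 15; |E(F_13)| = 16.

Discriminant check: Δ ∝ 4a³ + 27b² = 4·2³ + 27·7² = 4·8 + 27·49 ≡ 3 (mod 13). Nonzero ⇒ E is nonsingular.
For each x ∈ F_13, compute rhs = x³ + 2·x + 7 mod 13, then count y ∈ F_13 with y² ≡ rhs.
  x = 0: rhs = 7, matching y values: none (0 points).
  x = 1: rhs = 10, matching y values: 6, 7 (2 points).
  x = 2: rhs = 6, matching y values: none (0 points).
  x = 3: rhs = 1, matching y values: 1, 12 (2 points).
  x = 4: rhs = 1, matching y values: 1, 12 (2 points).
  x = 5: rhs = 12, matching y values: 5, 8 (2 points).
  x = 6: rhs = 1, matching y values: 1, 12 (2 points).
  x = 7: rhs = 0, matching y values: 0 (1 points).
  x = 8: rhs = 2, matching y values: none (0 points).
  x = 9: rhs = 0, matching y values: 0 (1 points).
  x = 10: rhs = 0, matching y values: 0 (1 points).
  x = 11: rhs = 8, matching y values: none (0 points).
  x = 12: rhs = 4, matching y values: 2, 11 (2 points).
Total affine count: 15.
Full point count |E(F_13)| = 15 + 1 = 16.
Hasse bound: |16 − (13+1)| = |2| = 2 ≤ 2√13 ≈ 7.2111 ✓.


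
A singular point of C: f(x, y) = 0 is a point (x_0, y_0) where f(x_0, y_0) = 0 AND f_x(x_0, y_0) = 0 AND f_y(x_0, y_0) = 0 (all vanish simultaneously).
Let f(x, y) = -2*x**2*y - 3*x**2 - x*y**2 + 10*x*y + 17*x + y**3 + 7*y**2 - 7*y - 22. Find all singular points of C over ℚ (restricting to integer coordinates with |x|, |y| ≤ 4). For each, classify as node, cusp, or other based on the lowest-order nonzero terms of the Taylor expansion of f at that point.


Singular points: {(3, -1)}; classification: node.

Compute partial derivatives:
  f_x = -4*x*y - 6*x - y**2 + 10*y + 17.
  f_y = -2*x**2 - 2*x*y + 10*x + 3*y**2 + 14*y - 7.
Scan x_0 ∈ {−4, ..., 4}. For each x_0, f_y(x_0, y) is a polynomial in y; find its integer roots y ∈ {−4, ..., 4}, then test f_x and f at those candidates.
  x = -4: f_y(-4, y) = 3*y**2 + 22*y - 79; no integer root y with |y| ≤ 4.
  x = -3: f_y(-3, y) = 3*y**2 + 20*y - 55; no integer root y with |y| ≤ 4.
  x = -2: f_y(-2, y) = 3*y**2 + 18*y - 35; no integer root y with |y| ≤ 4.
  x = -1: f_y(-1, y) = 3*y**2 + 16*y - 19; vanishes at y ∈ {1}. (-1, 1): f_x = 36 ≠ 0.
  x = 0: f_y(0, y) = 3*y**2 + 14*y - 7; no integer root y with |y| ≤ 4.
  x = 1: f_y(1, y) = 3*y**2 + 12*y + 1; no integer root y with |y| ≤ 4.
  x = 2: f_y(2, y) = 3*y**2 + 10*y + 5; no integer root y with |y| ≤ 4.
  x = 3: f_y(3, y) = 3*y**2 + 8*y + 5; vanishes at y ∈ {-1}. (3, -1): f_x = 0, f = 0 — SINGULAR.
  x = 4: f_y(4, y) = 3*y**2 + 6*y + 1; no integer root y with |y| ≤ 4.
Only singular point on the grid: (3, -1).
Classify: substitute x = 3 + u, y = -1 + v and expand: f = -2*u**2*v - u**2 - u*v**2 + v**3 + v**2.
No constant or linear terms (consistent with a singular point). Quadratic part: -u**2 + v**2. Cubic part: -2*u**2*v - u*v**2 + v**3.
The quadratic part v**2 - u**2 = (v − u)(v + u) splits into two distinct linear factors, so there are two distinct tangent lines y − -1 = ±(x − 3) — this is a node (ordinary double point).
Classification: node.


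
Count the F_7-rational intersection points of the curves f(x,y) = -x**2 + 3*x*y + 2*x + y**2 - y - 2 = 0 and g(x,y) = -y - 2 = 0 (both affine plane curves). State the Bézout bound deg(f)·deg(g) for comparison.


Common zeros: {(4, 5), (6, 5)}; count = 2; Bézout bound = 2.

deg(f) = 2, deg(g) = 1, so Bézout bound = 2.
Scan x ∈ F_7. For each x, list the y ∈ F_7 with f(x, y) ≡ 0 and those with g(x, y) ≡ 0 (mod 7); the common zeros in that column are the intersection.
  x = 0: f ≡ 0 at y ∈ {2, 6}; g ≡ 0 at y ∈ {5}; common: ∅.
  x = 1: f ≡ 0 at y ∈ {2, 3}; g ≡ 0 at y ∈ {5}; common: ∅.
  x = 2: f ≡ 0 at y ∈ ∅; g ≡ 0 at y ∈ {5}; common: ∅.
  x = 3: f ≡ 0 at y ∈ {3}; g ≡ 0 at y ∈ {5}; common: ∅.
  x = 4: f ≡ 0 at y ∈ {5}; g ≡ 0 at y ∈ {5}; common: {5}.
  x = 5: f ≡ 0 at y ∈ ∅; g ≡ 0 at y ∈ {5}; common: ∅.
  x = 6: f ≡ 0 at y ∈ {5, 6}; g ≡ 0 at y ∈ {5}; common: {5}.
Collecting: common zeros = {(4, 5), (6, 5)}, so the count is 2.
Comparison with the Bézout bound: 2 ≤ 2 = deg(f)·deg(g), as expected for curves with no common component (the bound is attained).


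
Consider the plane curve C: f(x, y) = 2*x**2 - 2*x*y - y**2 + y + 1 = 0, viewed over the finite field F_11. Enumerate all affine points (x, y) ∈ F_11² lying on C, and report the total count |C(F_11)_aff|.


Affine F_11-points: {(0, 4), (0, 8), (2, 9), (2, 10), (4, 0), (4, 4), (7, 0), (7, 9), (8, 8), (8, 10)}; count = 10.

For each of the 121 pairs (x, y) ∈ F_11², evaluate f(x, y) mod 11. Record the zeros.
  x = 0: [0↦1, 1↦1, 2↦10, 3↦6, 4↦0, 5↦3, 6↦4, 7↦3, 8↦0, 9↦6, 10↦10]  zeros at y ∈ {4, 8}
  x = 1: [0↦3, 1↦1, 2↦8, 3↦2, 4↦5, 5↦6, 6↦5, 7↦2, 8↦8, 9↦1, 10↦3]  zeros at y ∈ ∅
  x = 2: [0↦9, 1↦5, 2↦10, 3↦2, 4↦3, 5↦2, 6↦10, 7↦5, 8↦9, 9↦0, 10↦0]  zeros at y ∈ {9, 10}
  x = 3: [0↦8, 1↦2, 2↦5, 3↦6, 4↦5, 5↦2, 6↦8, 7↦1, 8↦3, 9↦3, 10↦1]  zeros at y ∈ ∅
  x = 4: [0↦0, 1↦3, 2↦4, 3↦3, 4↦0, 5↦6, 6↦10, 7↦1, 8↦1, 9↦10, 10↦6]  zeros at y ∈ {0, 4}
  x = 5: [0↦7, 1↦8, 2↦7, 3↦4, 4↦10, 5↦3, 6↦5, 7↦5, 8↦3, 9↦10, 10↦4]  zeros at y ∈ ∅
  x = 6: [0↦7, 1↦6, 2↦3, 3↦9, 4↦2, 5↦4, 6↦4, 7↦2, 8↦9, 9↦3, 10↦6]  zeros at y ∈ ∅
  x = 7: [0↦0, 1↦8, 2↦3, 3↦7, 4↦9, 5↦9, 6↦7, 7↦3, 8↦8, 9↦0, 10↦1]  zeros at y ∈ {0, 9}
  x = 8: [0↦8, 1↦3, 2↦7, 3↦9, 4↦9, 5↦7, 6↦3, 7↦8, 8↦0, 9↦1, 10↦0]  zeros at y ∈ {8, 10}
  x = 9: [0↦9, 1↦2, 2↦4, 3↦4, 4↦2, 5↦9, 6↦3, 7↦6, 8↦7, 9↦6, 10↦3]  zeros at y ∈ ∅
  x = 10: [0↦3, 1↦5, 2↦5, 3↦3, 4↦10, 5↦4, 6↦7, 7↦8, 8↦7, 9↦4, 10↦10]  zeros at y ∈ ∅
Collecting zeros: affine points = {(0, 4), (0, 8), (2, 9), (2, 10), (4, 0), (4, 4), (7, 0), (7, 9), (8, 8), (8, 10)}.
Total count |C(F_11)_aff| = 10.


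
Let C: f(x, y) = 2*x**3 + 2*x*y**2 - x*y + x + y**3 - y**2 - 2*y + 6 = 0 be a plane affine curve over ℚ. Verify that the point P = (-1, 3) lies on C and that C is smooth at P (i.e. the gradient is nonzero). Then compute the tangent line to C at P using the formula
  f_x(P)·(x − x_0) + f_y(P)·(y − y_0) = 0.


Tangent line at P: 22*x + 8*y - 2 = 0.

Step 1: f(-1, 3) = 0, so P lies on C.
Step 2: partial derivatives
  f_x(x, y) = 6*x**2 + 2*y**2 - y + 1, f_y(x, y) = 4*x*y - x + 3*y**2 - 2*y - 2.
  f_x(P) = 22, f_y(P) = 8 (gradient nonzero, so P is smooth).
Step 3: tangent line at P: 22·(x − -1) + 8·(y − 3) = 0.
Expanding: 22*x + 8*y - 2 = 0.


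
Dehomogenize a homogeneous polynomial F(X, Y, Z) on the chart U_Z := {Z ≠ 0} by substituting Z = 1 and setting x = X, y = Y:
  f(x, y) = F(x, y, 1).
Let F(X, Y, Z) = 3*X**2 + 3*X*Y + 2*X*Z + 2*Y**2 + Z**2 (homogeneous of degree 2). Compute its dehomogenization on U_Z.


f(x, y) = 3*x**2 + 3*x*y + 2*x + 2*y**2 + 1

On U_Z we set Z = 1. Each monomial c·X^i·Y^j·Z^k in F becomes c·x^i·y^j·1^k = c·x^i·y^j.
Substituting Z = 1: F(X, Y, 1) = 3*x**2 + 3*x*y + 2*x + 2*y**2 + 1.
Note: deg(f) ≤ deg(F) = 2; strict inequality happens when F is divisible by Z (lost terms).


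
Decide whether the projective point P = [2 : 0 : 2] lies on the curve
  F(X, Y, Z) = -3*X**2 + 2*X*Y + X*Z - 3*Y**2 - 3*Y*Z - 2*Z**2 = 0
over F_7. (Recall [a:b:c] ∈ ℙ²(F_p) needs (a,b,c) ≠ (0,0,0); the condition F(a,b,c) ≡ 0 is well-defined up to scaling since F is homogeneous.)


F(2,0,2) ≡ 5 (mod 7); P is NOT on the curve.

Evaluate F(2, 0, 2) term-by-term (mod 7).
  -3*X**2 ↦ -3·4·1·1 = -12
  2*X*Y ↦ 2·2·0·1 = 0
  X*Z ↦ 1·2·1·2 = 4
  -3*Y**2 ↦ -3·1·0·1 = 0
  -3*Y*Z ↦ -3·1·0·2 = 0
  -2*Z**2 ↦ -2·1·1·4 = -8
Sum: F(2, 0, 2) = (-12) + (0) + (4) + (0) + (0) + (-8) = -16.
Reducing mod 7: -16 ≡ 5 (mod 7).
Since F(a, b, c) ≡ 5 ≠ 0 (mod 7), P does NOT lie on the curve.


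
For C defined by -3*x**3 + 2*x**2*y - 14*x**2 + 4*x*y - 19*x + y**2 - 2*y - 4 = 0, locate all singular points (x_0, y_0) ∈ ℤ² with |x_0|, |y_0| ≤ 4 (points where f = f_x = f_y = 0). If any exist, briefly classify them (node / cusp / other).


Singular points: {(-1, 2)}; classification: node.

Compute partial derivatives:
  f_x = -9*x**2 + 4*x*y - 28*x + 4*y - 19.
  f_y = 2*x**2 + 4*x + 2*y - 2.
Scan x_0 ∈ {−4, ..., 4}. For each x_0, f_y(x_0, y) is a polynomial in y; find its integer roots y ∈ {−4, ..., 4}, then test f_x and f at those candidates.
  x = -4: f_y(-4, y) = 2*y + 14; no integer root y with |y| ≤ 4.
  x = -3: f_y(-3, y) = 2*y + 4; vanishes at y ∈ {-2}. (-3, -2): f_x = 0 but f = 4 ≠ 0.
  x = -2: f_y(-2, y) = 2*y - 2; vanishes at y ∈ {1}. (-2, 1): f_x = -3 ≠ 0.
  x = -1: f_y(-1, y) = 2*y - 4; vanishes at y ∈ {2}. (-1, 2): f_x = 0, f = 0 — SINGULAR.
  x = 0: f_y(0, y) = 2*y - 2; vanishes at y ∈ {1}. (0, 1): f_x = -15 ≠ 0.
  x = 1: f_y(1, y) = 2*y + 4; vanishes at y ∈ {-2}. (1, -2): f_x = -72 ≠ 0.
  x = 2: f_y(2, y) = 2*y + 14; no integer root y with |y| ≤ 4.
  x = 3: f_y(3, y) = 2*y + 28; no integer root y with |y| ≤ 4.
  x = 4: f_y(4, y) = 2*y + 46; no integer root y with |y| ≤ 4.
Only singular point on the grid: (-1, 2).
Classify: substitute x = -1 + u, y = 2 + v and expand: f = -3*u**3 + 2*u**2*v - u**2 + v**2.
No constant or linear terms (consistent with a singular point). Quadratic part: -u**2 + v**2. Cubic part: -3*u**3 + 2*u**2*v.
The quadratic part v**2 - u**2 = (v − u)(v + u) splits into two distinct linear factors, so there are two distinct tangent lines y − 2 = ±(x − -1) — this is a node (ordinary double point).
Classification: node.


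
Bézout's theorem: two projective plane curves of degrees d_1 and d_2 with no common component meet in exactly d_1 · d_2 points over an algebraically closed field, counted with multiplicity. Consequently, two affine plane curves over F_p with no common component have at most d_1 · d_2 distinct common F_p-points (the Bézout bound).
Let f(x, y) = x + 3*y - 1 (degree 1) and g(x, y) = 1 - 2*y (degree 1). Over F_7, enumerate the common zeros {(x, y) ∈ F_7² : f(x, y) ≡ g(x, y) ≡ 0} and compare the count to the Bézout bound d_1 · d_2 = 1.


Common zeros: {(3, 4)}; count = 1; Bézout bound = 1.

deg(f) = 1, deg(g) = 1, so Bézout bound = 1.
Scan x ∈ F_7. For each x, list the y ∈ F_7 with f(x, y) ≡ 0 and those with g(x, y) ≡ 0 (mod 7); the common zeros in that column are the intersection.
  x = 0: f ≡ 0 at y ∈ {5}; g ≡ 0 at y ∈ {4}; common: ∅.
  x = 1: f ≡ 0 at y ∈ {0}; g ≡ 0 at y ∈ {4}; common: ∅.
  x = 2: f ≡ 0 at y ∈ {2}; g ≡ 0 at y ∈ {4}; common: ∅.
  x = 3: f ≡ 0 at y ∈ {4}; g ≡ 0 at y ∈ {4}; common: {4}.
  x = 4: f ≡ 0 at y ∈ {6}; g ≡ 0 at y ∈ {4}; common: ∅.
  x = 5: f ≡ 0 at y ∈ {1}; g ≡ 0 at y ∈ {4}; common: ∅.
  x = 6: f ≡ 0 at y ∈ {3}; g ≡ 0 at y ∈ {4}; common: ∅.
Collecting: common zeros = {(3, 4)}, so the count is 1.
Comparison with the Bézout bound: 1 ≤ 1 = deg(f)·deg(g), as expected for curves with no common component (the bound is attained).


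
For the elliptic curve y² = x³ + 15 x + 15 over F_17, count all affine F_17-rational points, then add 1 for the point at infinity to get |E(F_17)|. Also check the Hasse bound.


Affine points = {(0, 7), (0, 10), (2, 6), (2, 11), (3, 6), (3, 11), (6, 7), (6, 10), (7, 2), (7, 15), (8, 1), (8, 16), (10, 3), (10, 14), (11, 7), (11, 10), (12, 6), (12, 11), (16, 4), (16, 13)}; affine count = 20; |E(F_17)| = 21.

Discriminant check: Δ ∝ 4a³ + 27b² = 4·15³ + 27·15² = 4·3375 + 27·225 ≡ 8 (mod 17). Nonzero ⇒ E is nonsingular.
For each x ∈ F_17, compute rhs = x³ + 15·x + 15 mod 17, then count y ∈ F_17 with y² ≡ rhs.
  x = 0: rhs = 15, matching y values: 7, 10 (2 points).
  x = 1: rhs = 14, matching y values: none (0 points).
  x = 2: rhs = 2, matching y values: 6, 11 (2 points).
  x = 3: rhs = 2, matching y values: 6, 11 (2 points).
  x = 4: rhs = 3, matching y values: none (0 points).
  x = 5: rhs = 11, matching y values: none (0 points).
  x = 6: rhs = 15, matching y values: 7, 10 (2 points).
  x = 7: rhs = 4, matching y values: 2, 15 (2 points).
  x = 8: rhs = 1, matching y values: 1, 16 (2 points).
  x = 9: rhs = 12, matching y values: none (0 points).
  x = 10: rhs = 9, matching y values: 3, 14 (2 points).
  x = 11: rhs = 15, matching y values: 7, 10 (2 points).
  x = 12: rhs = 2, matching y values: 6, 11 (2 points).
  x = 13: rhs = 10, matching y values: none (0 points).
  x = 14: rhs = 11, matching y values: none (0 points).
  x = 15: rhs = 11, matching y values: none (0 points).
  x = 16: rhs = 16, matching y values: 4, 13 (2 points).
Total affine count: 20.
Full point count |E(F_17)| = 20 + 1 = 21.
Hasse bound: |21 − (17+1)| = |3| = 3 ≤ 2√17 ≈ 8.2462 ✓.


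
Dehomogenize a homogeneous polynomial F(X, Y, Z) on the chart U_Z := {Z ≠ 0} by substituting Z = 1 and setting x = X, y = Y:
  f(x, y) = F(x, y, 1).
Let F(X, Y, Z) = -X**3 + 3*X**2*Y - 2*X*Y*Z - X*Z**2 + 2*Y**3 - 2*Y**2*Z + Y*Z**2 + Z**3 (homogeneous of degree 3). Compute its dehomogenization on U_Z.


f(x, y) = -x**3 + 3*x**2*y - 2*x*y - x + 2*y**3 - 2*y**2 + y + 1

On U_Z we set Z = 1. Each monomial c·X^i·Y^j·Z^k in F becomes c·x^i·y^j·1^k = c·x^i·y^j.
Substituting Z = 1: F(X, Y, 1) = -x**3 + 3*x**2*y - 2*x*y - x + 2*y**3 - 2*y**2 + y + 1.
Note: deg(f) ≤ deg(F) = 3; strict inequality happens when F is divisible by Z (lost terms).


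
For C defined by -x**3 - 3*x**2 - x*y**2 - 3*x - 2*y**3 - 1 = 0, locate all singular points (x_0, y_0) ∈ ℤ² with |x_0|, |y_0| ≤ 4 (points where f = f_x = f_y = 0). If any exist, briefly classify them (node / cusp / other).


Singular points: {(-1, 0)}; classification: cusp.

Compute partial derivatives:
  f_x = -3*x**2 - 6*x - y**2 - 3.
  f_y = -2*x*y - 6*y**2.
Scan x_0 ∈ {−4, ..., 4}. For each x_0, f_y(x_0, y) is a polynomial in y; find its integer roots y ∈ {−4, ..., 4}, then test f_x and f at those candidates.
  x = -4: f_y(-4, y) = -6*y**2 + 8*y; vanishes at y ∈ {0}. (-4, 0): f_x = -27 ≠ 0.
  x = -3: f_y(-3, y) = -6*y**2 + 6*y; vanishes at y ∈ {0, 1}. (-3, 0): f_x = -12 ≠ 0; (-3, 1): f_x = -13 ≠ 0.
  x = -2: f_y(-2, y) = -6*y**2 + 4*y; vanishes at y ∈ {0}. (-2, 0): f_x = -3 ≠ 0.
  x = -1: f_y(-1, y) = -6*y**2 + 2*y; vanishes at y ∈ {0}. (-1, 0): f_x = 0, f = 0 — SINGULAR.
  x = 0: f_y(0, y) = -6*y**2; vanishes at y ∈ {0}. (0, 0): f_x = -3 ≠ 0.
  x = 1: f_y(1, y) = -6*y**2 - 2*y; vanishes at y ∈ {0}. (1, 0): f_x = -12 ≠ 0.
  x = 2: f_y(2, y) = -6*y**2 - 4*y; vanishes at y ∈ {0}. (2, 0): f_x = -27 ≠ 0.
  x = 3: f_y(3, y) = -6*y**2 - 6*y; vanishes at y ∈ {-1, 0}. (3, -1): f_x = -49 ≠ 0; (3, 0): f_x = -48 ≠ 0.
  x = 4: f_y(4, y) = -6*y**2 - 8*y; vanishes at y ∈ {0}. (4, 0): f_x = -75 ≠ 0.
Only singular point on the grid: (-1, 0).
Classify: substitute x = -1 + u, y = 0 + v and expand: f = -u**3 - u*v**2 - 2*v**3 + v**2.
No constant or linear terms (consistent with a singular point). Quadratic part: v**2. Cubic part: -u**3 - u*v**2 - 2*v**3.
The quadratic part v**2 is a perfect square, so there is a single (double) tangent line v = 0, i.e. y = 0. Restricting the cubic part to that line (v = 0) leaves -u**3 ≠ 0, so f is not divisible by v and the branch is v² ≈ u**3 to lowest order — this is a cusp.
Classification: cusp.


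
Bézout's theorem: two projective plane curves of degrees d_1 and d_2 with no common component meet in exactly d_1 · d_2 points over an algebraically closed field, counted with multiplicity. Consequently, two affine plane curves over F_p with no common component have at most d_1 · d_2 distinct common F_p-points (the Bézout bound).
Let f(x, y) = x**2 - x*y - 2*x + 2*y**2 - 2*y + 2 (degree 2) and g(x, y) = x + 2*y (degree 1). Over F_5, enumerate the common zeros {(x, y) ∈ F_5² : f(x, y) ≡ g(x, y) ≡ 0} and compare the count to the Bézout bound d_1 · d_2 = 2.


Common zeros: {(4, 3)}; count = 1; Bézout bound = 2.

deg(f) = 2, deg(g) = 1, so Bézout bound = 2.
Scan x ∈ F_5. For each x, list the y ∈ F_5 with f(x, y) ≡ 0 and those with g(x, y) ≡ 0 (mod 5); the common zeros in that column are the intersection.
  x = 0: f ≡ 0 at y ∈ ∅; g ≡ 0 at y ∈ {0}; common: ∅.
  x = 1: f ≡ 0 at y ∈ {1, 3}; g ≡ 0 at y ∈ {2}; common: ∅.
  x = 2: f ≡ 0 at y ∈ {1}; g ≡ 0 at y ∈ {4}; common: ∅.
  x = 3: f ≡ 0 at y ∈ {0}; g ≡ 0 at y ∈ {1}; common: ∅.
  x = 4: f ≡ 0 at y ∈ {0, 3}; g ≡ 0 at y ∈ {3}; common: {3}.
Collecting: common zeros = {(4, 3)}, so the count is 1.
Comparison with the Bézout bound: 1 ≤ 2 = deg(f)·deg(g), as expected for curves with no common component (the affine F_5-count falls short of the bound because intersections may lie at infinity, over extension fields, or carry multiplicity).
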